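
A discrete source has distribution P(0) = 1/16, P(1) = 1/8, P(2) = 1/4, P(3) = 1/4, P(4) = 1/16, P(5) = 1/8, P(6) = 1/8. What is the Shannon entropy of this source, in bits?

Each probability is a power of 1/2, so log₂(1/p) is an integer.
H = Σ p·log₂(1/p) = 1/16·4 + 1/8·3 + 1/4·2 + 1/4·2 + 1/16·4 + 1/8·3 + 1/8·3 = 2.625 bits.

2.625 bits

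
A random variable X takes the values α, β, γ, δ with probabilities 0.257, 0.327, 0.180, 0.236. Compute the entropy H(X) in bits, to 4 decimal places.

1.9680 bits

H = −Σ pᵢ log₂ pᵢ.
−0.257·log₂(0.257) = 0.5038
−0.327·log₂(0.327) = 0.5273
−0.180·log₂(0.180) = 0.4453
−0.236·log₂(0.236) = 0.4916
Sum ≈ 1.9680 → 1.9680 bits.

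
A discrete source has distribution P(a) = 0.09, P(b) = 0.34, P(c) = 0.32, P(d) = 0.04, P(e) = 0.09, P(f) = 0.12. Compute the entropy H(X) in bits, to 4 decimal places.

2.2333 bits

H = −Σ pᵢ log₂ pᵢ.
−0.09·log₂(0.09) = 0.3127
−0.34·log₂(0.34) = 0.5292
−0.32·log₂(0.32) = 0.5260
−0.04·log₂(0.04) = 0.1858
−0.09·log₂(0.09) = 0.3127
−0.12·log₂(0.12) = 0.3671
Sum ≈ 2.2333 → 2.2333 bits.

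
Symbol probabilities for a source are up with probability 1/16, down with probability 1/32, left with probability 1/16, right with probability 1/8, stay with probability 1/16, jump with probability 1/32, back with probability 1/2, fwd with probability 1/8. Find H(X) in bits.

Each probability is a power of 1/2, so log₂(1/p) is an integer.
H = Σ p·log₂(1/p) = 1/16·4 + 1/32·5 + 1/16·4 + 1/8·3 + 1/16·4 + 1/32·5 + 1/2·1 + 1/8·3 = 2.3125 bits.

2.3125 bits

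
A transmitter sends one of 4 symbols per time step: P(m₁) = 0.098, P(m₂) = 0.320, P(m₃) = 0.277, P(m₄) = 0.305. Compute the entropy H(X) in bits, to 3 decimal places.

1.890 bits

H = −Σ pᵢ log₂ pᵢ.
−0.098·log₂(0.098) = 0.3284
−0.320·log₂(0.320) = 0.5260
−0.277·log₂(0.277) = 0.5130
−0.305·log₂(0.305) = 0.5225
Sum ≈ 1.8900 → 1.890 bits.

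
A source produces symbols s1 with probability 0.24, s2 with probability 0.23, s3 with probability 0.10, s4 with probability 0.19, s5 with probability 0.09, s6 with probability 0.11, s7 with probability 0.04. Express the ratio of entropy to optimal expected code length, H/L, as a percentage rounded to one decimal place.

98.4%

Entropy H = −Σ p log₂ p ≈ 2.6179 bits.
Huffman merges: 1/25+9/100→13/100; 1/10+11/100→21/100; 13/100+19/100→8/25; 21/100+23/100→11/25; 6/25+8/25→14/25; 11/25+14/25→1. L = 133/50 ≈ 2.6600.
Efficiency = H/L = 2.6179/2.6600 = 98.4%.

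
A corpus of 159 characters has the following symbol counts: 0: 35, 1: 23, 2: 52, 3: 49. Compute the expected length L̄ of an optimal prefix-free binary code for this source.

Probabilities are the counts divided by 159.
Repeatedly combine the two least-probable nodes; the expected code length is the sum of the merged weights.
merge 23/159 + 35/159 → 58/159
merge 49/159 + 52/159 → 101/159
merge 58/159 + 101/159 → 1
L = 58/159 + 101/159 + 1 = 2 bits/symbol.

2 bits/symbol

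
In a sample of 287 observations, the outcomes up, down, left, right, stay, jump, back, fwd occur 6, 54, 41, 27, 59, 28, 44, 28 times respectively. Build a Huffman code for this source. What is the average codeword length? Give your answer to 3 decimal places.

2.909 bits/symbol

Probabilities are the counts divided by 287.
Repeatedly combine the two least-probable nodes; the expected code length is the sum of the merged weights.
merge 6/287 + 27/287 → 33/287
merge 4/41 + 4/41 → 8/41
merge 33/287 + 1/7 → 74/287
merge 44/287 + 54/287 → 14/41
merge 8/41 + 59/287 → 115/287
merge 74/287 + 14/41 → 172/287
merge 115/287 + 172/287 → 1
L = 33/287 + 8/41 + 74/287 + 14/41 + 115/287 + 172/287 + 1 = 835/287 ≈ 2.909 bits/symbol.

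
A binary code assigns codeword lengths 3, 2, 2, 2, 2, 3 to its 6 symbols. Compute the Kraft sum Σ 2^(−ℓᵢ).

With common denominator 2^3 = 8: Σ 2^(−ℓᵢ) = 1/8 + 2/8 + 2/8 + 2/8 + 2/8 + 1/8 = 10/8 = 1.25.

1.25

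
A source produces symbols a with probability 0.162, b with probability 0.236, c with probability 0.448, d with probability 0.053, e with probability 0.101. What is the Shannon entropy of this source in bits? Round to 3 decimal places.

1.995 bits

H = −Σ pᵢ log₂ pᵢ.
−0.162·log₂(0.162) = 0.4254
−0.236·log₂(0.236) = 0.4916
−0.448·log₂(0.448) = 0.5190
−0.053·log₂(0.053) = 0.2246
−0.101·log₂(0.101) = 0.3341
Sum ≈ 1.9947 → 1.995 bits.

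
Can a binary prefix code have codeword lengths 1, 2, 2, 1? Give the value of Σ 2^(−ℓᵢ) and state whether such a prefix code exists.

With common denominator 2^2 = 4: Σ 2^(−ℓᵢ) = 2/4 + 1/4 + 1/4 + 2/4 = 6/4 = 1.5.
Kraft's inequality requires Σ ≤ 1; here Σ = 1.5 > 1, so no such prefix code exists.

1.5; no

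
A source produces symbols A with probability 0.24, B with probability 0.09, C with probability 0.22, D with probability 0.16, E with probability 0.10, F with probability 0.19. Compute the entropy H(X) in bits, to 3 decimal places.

H = −Σ pᵢ log₂ pᵢ.
−0.24·log₂(0.24) = 0.4941
−0.09·log₂(0.09) = 0.3127
−0.22·log₂(0.22) = 0.4806
−0.16·log₂(0.16) = 0.4230
−0.10·log₂(0.10) = 0.3322
−0.19·log₂(0.19) = 0.4552
Sum ≈ 2.4978 → 2.498 bits.

2.498 bits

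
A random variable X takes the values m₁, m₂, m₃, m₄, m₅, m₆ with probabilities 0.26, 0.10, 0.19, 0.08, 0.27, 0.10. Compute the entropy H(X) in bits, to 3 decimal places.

2.426 bits

H = −Σ pᵢ log₂ pᵢ.
−0.26·log₂(0.26) = 0.5053
−0.10·log₂(0.10) = 0.3322
−0.19·log₂(0.19) = 0.4552
−0.08·log₂(0.08) = 0.2915
−0.27·log₂(0.27) = 0.5100
−0.10·log₂(0.10) = 0.3322
Sum ≈ 2.4264 → 2.426 bits.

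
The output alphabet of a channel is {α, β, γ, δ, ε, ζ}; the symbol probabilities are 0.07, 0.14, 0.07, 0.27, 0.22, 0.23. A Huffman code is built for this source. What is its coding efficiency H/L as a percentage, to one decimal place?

Entropy H = −Σ p log₂ p ≈ 2.4125 bits.
Huffman merges: 7/100+7/100→7/50; 7/50+7/50→7/25; 11/50+23/100→9/20; 27/100+7/25→11/20; 9/20+11/20→1. L = 121/50 ≈ 2.4200.
Efficiency = H/L = 2.4125/2.4200 = 99.7%.

99.7%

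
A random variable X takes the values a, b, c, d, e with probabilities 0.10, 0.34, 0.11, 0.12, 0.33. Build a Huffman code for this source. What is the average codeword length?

2.2 bits/symbol

Repeatedly combine the two least-probable nodes; the expected code length is the sum of the merged weights.
merge 1/10 + 11/100 → 21/100
merge 3/25 + 21/100 → 33/100
merge 33/100 + 33/100 → 33/50
merge 17/50 + 33/50 → 1
L = 21/100 + 33/100 + 33/50 + 1 = 11/5 = 2.2 bits/symbol.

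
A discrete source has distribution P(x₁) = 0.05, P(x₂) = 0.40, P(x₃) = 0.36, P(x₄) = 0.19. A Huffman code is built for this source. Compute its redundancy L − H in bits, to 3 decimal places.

Entropy H = −Σ p log₂ p ≈ 1.7307 bits.
Huffman merges: 1/20+19/100→6/25; 6/25+9/25→3/5; 2/5+3/5→1. L = 46/25 ≈ 1.8400.
L − H = 1.8400 − 1.7307 = 0.109 bits.

0.109 bits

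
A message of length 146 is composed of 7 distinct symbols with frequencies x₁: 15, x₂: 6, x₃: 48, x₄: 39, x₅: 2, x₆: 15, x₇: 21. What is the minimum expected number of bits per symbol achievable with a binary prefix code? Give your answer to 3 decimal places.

2.459 bits/symbol

Probabilities are the counts divided by 146.
Repeatedly combine the two least-probable nodes; the expected code length is the sum of the merged weights.
merge 1/73 + 3/73 → 4/73
merge 4/73 + 15/146 → 23/146
merge 15/146 + 21/146 → 18/73
merge 23/146 + 18/73 → 59/146
merge 39/146 + 24/73 → 87/146
merge 59/146 + 87/146 → 1
L = 4/73 + 23/146 + 18/73 + 59/146 + 87/146 + 1 = 359/146 ≈ 2.459 bits/symbol.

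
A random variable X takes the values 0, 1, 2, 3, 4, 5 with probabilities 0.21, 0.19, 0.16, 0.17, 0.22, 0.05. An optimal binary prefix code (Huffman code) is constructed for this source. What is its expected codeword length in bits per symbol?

Repeatedly combine the two least-probable nodes; the expected code length is the sum of the merged weights.
merge 1/20 + 4/25 → 21/100
merge 17/100 + 19/100 → 9/25
merge 21/100 + 21/100 → 21/50
merge 11/50 + 9/25 → 29/50
merge 21/50 + 29/50 → 1
L = 21/100 + 9/25 + 21/50 + 29/50 + 1 = 257/100 = 2.57 bits/symbol.

2.57 bits/symbol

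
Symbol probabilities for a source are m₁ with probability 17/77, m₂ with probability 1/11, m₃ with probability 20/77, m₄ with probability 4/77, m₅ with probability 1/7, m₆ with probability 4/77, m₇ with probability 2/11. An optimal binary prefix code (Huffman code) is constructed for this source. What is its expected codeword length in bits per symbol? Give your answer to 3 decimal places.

Repeatedly combine the two least-probable nodes; the expected code length is the sum of the merged weights.
merge 4/77 + 4/77 → 8/77
merge 1/11 + 8/77 → 15/77
merge 1/7 + 2/11 → 25/77
merge 15/77 + 17/77 → 32/77
merge 20/77 + 25/77 → 45/77
merge 32/77 + 45/77 → 1
L = 8/77 + 15/77 + 25/77 + 32/77 + 45/77 + 1 = 202/77 ≈ 2.623 bits/symbol.

2.623 bits/symbol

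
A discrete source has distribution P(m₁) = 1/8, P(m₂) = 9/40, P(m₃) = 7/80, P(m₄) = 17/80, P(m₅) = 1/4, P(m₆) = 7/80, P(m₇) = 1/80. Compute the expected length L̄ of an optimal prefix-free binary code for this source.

Repeatedly combine the two least-probable nodes; the expected code length is the sum of the merged weights.
merge 1/80 + 7/80 → 1/10
merge 7/80 + 1/10 → 3/16
merge 1/8 + 3/16 → 5/16
merge 17/80 + 9/40 → 7/16
merge 1/4 + 5/16 → 9/16
merge 7/16 + 9/16 → 1
L = 1/10 + 3/16 + 5/16 + 7/16 + 9/16 + 1 = 13/5 = 2.6 bits/symbol.

2.6 bits/symbol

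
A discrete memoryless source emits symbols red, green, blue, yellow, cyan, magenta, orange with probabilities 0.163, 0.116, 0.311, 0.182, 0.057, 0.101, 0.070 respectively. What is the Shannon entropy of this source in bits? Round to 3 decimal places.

2.597 bits

H = −Σ pᵢ log₂ pᵢ.
−0.163·log₂(0.163) = 0.4266
−0.116·log₂(0.116) = 0.3605
−0.311·log₂(0.311) = 0.5240
−0.182·log₂(0.182) = 0.4474
−0.057·log₂(0.057) = 0.2356
−0.101·log₂(0.101) = 0.3341
−0.070·log₂(0.070) = 0.2686
Sum ≈ 2.5967 → 2.597 bits.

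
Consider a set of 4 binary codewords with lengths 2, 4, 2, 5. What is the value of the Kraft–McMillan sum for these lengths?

0.59375

With common denominator 2^5 = 32: Σ 2^(−ℓᵢ) = 8/32 + 2/32 + 8/32 + 1/32 = 19/32 = 0.59375.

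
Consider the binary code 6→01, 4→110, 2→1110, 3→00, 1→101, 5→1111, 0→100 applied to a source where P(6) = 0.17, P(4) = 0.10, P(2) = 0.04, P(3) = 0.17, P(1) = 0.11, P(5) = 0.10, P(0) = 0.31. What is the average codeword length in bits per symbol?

L̄ = Σ pᵢ·ℓᵢ = 0.17·2 + 0.10·3 + 0.04·4 + 0.17·2 + 0.11·3 + 0.10·4 + 0.31·3 = 2.8 bits/symbol.

2.8 bits/symbol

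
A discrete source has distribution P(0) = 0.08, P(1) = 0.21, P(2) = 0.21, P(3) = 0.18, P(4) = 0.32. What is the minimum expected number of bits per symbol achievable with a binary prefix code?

2.26 bits/symbol

Repeatedly combine the two least-probable nodes; the expected code length is the sum of the merged weights.
merge 2/25 + 9/50 → 13/50
merge 21/100 + 21/100 → 21/50
merge 13/50 + 8/25 → 29/50
merge 21/50 + 29/50 → 1
L = 13/50 + 21/50 + 29/50 + 1 = 113/50 = 2.26 bits/symbol.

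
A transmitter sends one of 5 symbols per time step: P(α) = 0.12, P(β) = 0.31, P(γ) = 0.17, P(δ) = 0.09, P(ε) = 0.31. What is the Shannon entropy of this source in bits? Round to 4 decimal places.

2.1619 bits

H = −Σ pᵢ log₂ pᵢ.
−0.12·log₂(0.12) = 0.3671
−0.31·log₂(0.31) = 0.5238
−0.17·log₂(0.17) = 0.4346
−0.09·log₂(0.09) = 0.3127
−0.31·log₂(0.31) = 0.5238
Sum ≈ 2.1619 → 2.1619 bits.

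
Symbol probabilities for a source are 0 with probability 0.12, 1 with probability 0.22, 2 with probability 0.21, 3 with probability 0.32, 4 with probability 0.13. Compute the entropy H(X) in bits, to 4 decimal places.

H = −Σ pᵢ log₂ pᵢ.
−0.12·log₂(0.12) = 0.3671
−0.22·log₂(0.22) = 0.4806
−0.21·log₂(0.21) = 0.4728
−0.32·log₂(0.32) = 0.5260
−0.13·log₂(0.13) = 0.3826
Sum ≈ 2.2291 → 2.2291 bits.

2.2291 bits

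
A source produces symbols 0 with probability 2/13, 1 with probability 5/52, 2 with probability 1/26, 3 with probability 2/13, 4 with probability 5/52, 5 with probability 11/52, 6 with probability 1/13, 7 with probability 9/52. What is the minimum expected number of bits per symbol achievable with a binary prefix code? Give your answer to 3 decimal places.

Repeatedly combine the two least-probable nodes; the expected code length is the sum of the merged weights.
merge 1/26 + 1/13 → 3/26
merge 5/52 + 5/52 → 5/26
merge 3/26 + 2/13 → 7/26
merge 2/13 + 9/52 → 17/52
merge 5/26 + 11/52 → 21/52
merge 7/26 + 17/52 → 31/52
merge 21/52 + 31/52 → 1
L = 3/26 + 5/26 + 7/26 + 17/52 + 21/52 + 31/52 + 1 = 151/52 ≈ 2.904 bits/symbol.

2.904 bits/symbol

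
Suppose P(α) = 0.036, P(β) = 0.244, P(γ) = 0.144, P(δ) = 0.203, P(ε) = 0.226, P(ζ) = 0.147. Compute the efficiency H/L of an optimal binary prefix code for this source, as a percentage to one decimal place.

Entropy H = −Σ p log₂ p ≈ 2.4303 bits.
Huffman merges: 9/250+18/125→9/50; 147/1000+9/50→327/1000; 203/1000+113/500→429/1000; 61/250+327/1000→571/1000; 429/1000+571/1000→1. L = 2507/1000 ≈ 2.5070.
Efficiency = H/L = 2.4303/2.5070 = 96.9%.

96.9%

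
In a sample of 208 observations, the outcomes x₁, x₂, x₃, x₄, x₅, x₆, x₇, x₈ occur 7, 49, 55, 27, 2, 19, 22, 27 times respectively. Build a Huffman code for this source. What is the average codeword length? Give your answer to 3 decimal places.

Probabilities are the counts divided by 208.
Repeatedly combine the two least-probable nodes; the expected code length is the sum of the merged weights.
merge 1/104 + 7/208 → 9/208
merge 9/208 + 19/208 → 7/52
merge 11/104 + 27/208 → 49/208
merge 27/208 + 7/52 → 55/208
merge 49/208 + 49/208 → 49/104
merge 55/208 + 55/208 → 55/104
merge 49/104 + 55/104 → 1
L = 9/208 + 7/52 + 49/208 + 55/208 + 49/104 + 55/104 + 1 = 557/208 ≈ 2.678 bits/symbol.

2.678 bits/symbol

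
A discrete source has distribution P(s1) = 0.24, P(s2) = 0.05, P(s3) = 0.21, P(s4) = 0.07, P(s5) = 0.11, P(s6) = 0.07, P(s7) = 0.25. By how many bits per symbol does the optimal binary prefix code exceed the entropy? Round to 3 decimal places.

Entropy H = −Σ p log₂ p ≈ 2.5705 bits.
Huffman merges: 1/20+7/100→3/25; 7/100+11/100→9/50; 3/25+9/50→3/10; 21/100+6/25→9/20; 1/4+3/10→11/20; 9/20+11/20→1. L = 13/5 ≈ 2.6000.
L − H = 2.6000 − 2.5705 = 0.030 bits.

0.030 bits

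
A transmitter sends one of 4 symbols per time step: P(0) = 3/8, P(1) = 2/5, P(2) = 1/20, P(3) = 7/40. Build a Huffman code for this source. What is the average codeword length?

1.825 bits/symbol

Repeatedly combine the two least-probable nodes; the expected code length is the sum of the merged weights.
merge 1/20 + 7/40 → 9/40
merge 9/40 + 3/8 → 3/5
merge 2/5 + 3/5 → 1
L = 9/40 + 3/5 + 1 = 73/40 = 1.825 bits/symbol.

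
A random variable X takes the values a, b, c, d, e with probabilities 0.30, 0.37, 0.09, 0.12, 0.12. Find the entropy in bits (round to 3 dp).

H = −Σ pᵢ log₂ pᵢ.
−0.30·log₂(0.30) = 0.5211
−0.37·log₂(0.37) = 0.5307
−0.09·log₂(0.09) = 0.3127
−0.12·log₂(0.12) = 0.3671
−0.12·log₂(0.12) = 0.3671
Sum ≈ 2.0986 → 2.099 bits.

2.099 bits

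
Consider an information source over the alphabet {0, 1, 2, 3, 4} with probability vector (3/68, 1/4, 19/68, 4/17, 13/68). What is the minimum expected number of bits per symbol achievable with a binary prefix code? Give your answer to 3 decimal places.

2.235 bits/symbol

Repeatedly combine the two least-probable nodes; the expected code length is the sum of the merged weights.
merge 3/68 + 13/68 → 4/17
merge 4/17 + 4/17 → 8/17
merge 1/4 + 19/68 → 9/17
merge 8/17 + 9/17 → 1
L = 4/17 + 8/17 + 9/17 + 1 = 38/17 ≈ 2.235 bits/symbol.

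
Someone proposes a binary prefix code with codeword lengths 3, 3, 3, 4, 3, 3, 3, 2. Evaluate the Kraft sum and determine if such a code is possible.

With common denominator 2^4 = 16: Σ 2^(−ℓᵢ) = 2/16 + 2/16 + 2/16 + 1/16 + 2/16 + 2/16 + 2/16 + 4/16 = 17/16 = 1.0625.
Kraft's inequality requires Σ ≤ 1; here Σ = 1.0625 > 1, so no such prefix code exists.

1.0625; no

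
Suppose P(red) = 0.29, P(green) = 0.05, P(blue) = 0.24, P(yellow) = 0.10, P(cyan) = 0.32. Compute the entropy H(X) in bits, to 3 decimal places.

2.086 bits

H = −Σ pᵢ log₂ pᵢ.
−0.29·log₂(0.29) = 0.5179
−0.05·log₂(0.05) = 0.2161
−0.24·log₂(0.24) = 0.4941
−0.10·log₂(0.10) = 0.3322
−0.32·log₂(0.32) = 0.5260
Sum ≈ 2.0864 → 2.086 bits.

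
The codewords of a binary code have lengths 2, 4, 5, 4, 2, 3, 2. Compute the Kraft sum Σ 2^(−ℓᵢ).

1.03125

With common denominator 2^5 = 32: Σ 2^(−ℓᵢ) = 8/32 + 2/32 + 1/32 + 2/32 + 8/32 + 4/32 + 8/32 = 33/32 = 1.03125.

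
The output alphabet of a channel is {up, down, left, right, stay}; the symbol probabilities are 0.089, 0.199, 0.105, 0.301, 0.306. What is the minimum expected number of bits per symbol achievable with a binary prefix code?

Repeatedly combine the two least-probable nodes; the expected code length is the sum of the merged weights.
merge 89/1000 + 21/200 → 97/500
merge 97/500 + 199/1000 → 393/1000
merge 301/1000 + 153/500 → 607/1000
merge 393/1000 + 607/1000 → 1
L = 97/500 + 393/1000 + 607/1000 + 1 = 1097/500 = 2.194 bits/symbol.

2.194 bits/symbol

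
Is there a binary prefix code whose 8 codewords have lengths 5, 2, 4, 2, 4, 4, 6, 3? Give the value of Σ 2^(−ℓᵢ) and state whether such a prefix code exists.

With common denominator 2^6 = 64: Σ 2^(−ℓᵢ) = 2/64 + 16/64 + 4/64 + 16/64 + 4/64 + 4/64 + 1/64 + 8/64 = 55/64 = 0.859375.
Kraft's inequality requires Σ ≤ 1; here Σ = 0.859375 ≤ 1, so such a prefix code exists.

0.859375; yes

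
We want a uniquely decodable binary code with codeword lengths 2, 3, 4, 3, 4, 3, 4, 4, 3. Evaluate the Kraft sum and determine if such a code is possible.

With common denominator 2^4 = 16: Σ 2^(−ℓᵢ) = 4/16 + 2/16 + 1/16 + 2/16 + 1/16 + 2/16 + 1/16 + 1/16 + 2/16 = 16/16 = 1.
Kraft's inequality requires Σ ≤ 1; here Σ = 1 ≤ 1, so such a prefix code exists.

1; yes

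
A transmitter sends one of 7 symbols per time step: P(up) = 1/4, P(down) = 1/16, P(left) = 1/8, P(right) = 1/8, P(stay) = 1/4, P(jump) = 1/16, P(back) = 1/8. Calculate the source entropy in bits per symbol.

2.625 bits

Each probability is a power of 1/2, so log₂(1/p) is an integer.
H = Σ p·log₂(1/p) = 1/4·2 + 1/16·4 + 1/8·3 + 1/8·3 + 1/4·2 + 1/16·4 + 1/8·3 = 2.625 bits.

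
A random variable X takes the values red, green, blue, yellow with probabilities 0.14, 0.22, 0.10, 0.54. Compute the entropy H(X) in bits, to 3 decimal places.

H = −Σ pᵢ log₂ pᵢ.
−0.14·log₂(0.14) = 0.3971
−0.22·log₂(0.22) = 0.4806
−0.10·log₂(0.10) = 0.3322
−0.54·log₂(0.54) = 0.4800
Sum ≈ 1.6899 → 1.690 bits.

1.690 bits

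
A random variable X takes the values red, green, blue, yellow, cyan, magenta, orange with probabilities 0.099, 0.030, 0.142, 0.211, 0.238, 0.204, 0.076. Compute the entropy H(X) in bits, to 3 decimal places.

2.599 bits

H = −Σ pᵢ log₂ pᵢ.
−0.099·log₂(0.099) = 0.3303
−0.030·log₂(0.030) = 0.1518
−0.142·log₂(0.142) = 0.3999
−0.211·log₂(0.211) = 0.4736
−0.238·log₂(0.238) = 0.4929
−0.204·log₂(0.204) = 0.4678
−0.076·log₂(0.076) = 0.2826
Sum ≈ 2.5989 → 2.599 bits.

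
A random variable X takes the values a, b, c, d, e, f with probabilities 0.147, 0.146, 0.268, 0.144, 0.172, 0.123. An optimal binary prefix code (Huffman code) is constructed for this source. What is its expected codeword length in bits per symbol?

2.56 bits/symbol

Repeatedly combine the two least-probable nodes; the expected code length is the sum of the merged weights.
merge 123/1000 + 18/125 → 267/1000
merge 73/500 + 147/1000 → 293/1000
merge 43/250 + 267/1000 → 439/1000
merge 67/250 + 293/1000 → 561/1000
merge 439/1000 + 561/1000 → 1
L = 267/1000 + 293/1000 + 439/1000 + 561/1000 + 1 = 64/25 = 2.56 bits/symbol.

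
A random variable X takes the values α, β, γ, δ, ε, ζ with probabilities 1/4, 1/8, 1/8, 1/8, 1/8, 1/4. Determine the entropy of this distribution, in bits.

Each probability is a power of 1/2, so log₂(1/p) is an integer.
H = Σ p·log₂(1/p) = 1/4·2 + 1/8·3 + 1/8·3 + 1/8·3 + 1/8·3 + 1/4·2 = 2.5 bits.

2.5 bits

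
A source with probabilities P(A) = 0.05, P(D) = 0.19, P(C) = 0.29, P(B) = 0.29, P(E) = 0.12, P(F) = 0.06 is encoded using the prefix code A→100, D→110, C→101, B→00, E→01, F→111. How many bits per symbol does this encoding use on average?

2.59 bits/symbol

L̄ = Σ pᵢ·ℓᵢ = 0.05·3 + 0.19·3 + 0.29·3 + 0.29·2 + 0.12·2 + 0.06·3 = 2.59 bits/symbol.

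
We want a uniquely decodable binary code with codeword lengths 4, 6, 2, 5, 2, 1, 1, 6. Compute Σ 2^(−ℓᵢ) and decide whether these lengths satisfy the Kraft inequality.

With common denominator 2^6 = 64: Σ 2^(−ℓᵢ) = 4/64 + 1/64 + 16/64 + 2/64 + 16/64 + 32/64 + 32/64 + 1/64 = 104/64 = 1.625.
Kraft's inequality requires Σ ≤ 1; here Σ = 1.625 > 1, so no such prefix code exists.

1.625; no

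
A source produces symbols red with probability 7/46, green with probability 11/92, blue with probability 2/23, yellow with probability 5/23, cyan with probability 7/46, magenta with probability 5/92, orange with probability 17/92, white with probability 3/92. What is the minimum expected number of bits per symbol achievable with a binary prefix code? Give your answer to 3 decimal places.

Repeatedly combine the two least-probable nodes; the expected code length is the sum of the merged weights.
merge 3/92 + 5/92 → 2/23
merge 2/23 + 2/23 → 4/23
merge 11/92 + 7/46 → 25/92
merge 7/46 + 4/23 → 15/46
merge 17/92 + 5/23 → 37/92
merge 25/92 + 15/46 → 55/92
merge 37/92 + 55/92 → 1
L = 2/23 + 4/23 + 25/92 + 15/46 + 37/92 + 55/92 + 1 = 263/92 ≈ 2.859 bits/symbol.

2.859 bits/symbol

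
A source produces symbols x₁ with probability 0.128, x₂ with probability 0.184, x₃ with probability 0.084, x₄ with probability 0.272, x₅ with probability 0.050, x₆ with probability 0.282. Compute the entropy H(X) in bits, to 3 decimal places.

2.371 bits

H = −Σ pᵢ log₂ pᵢ.
−0.128·log₂(0.128) = 0.3796
−0.184·log₂(0.184) = 0.4494
−0.084·log₂(0.084) = 0.3002
−0.272·log₂(0.272) = 0.5109
−0.050·log₂(0.050) = 0.2161
−0.282·log₂(0.282) = 0.5150
Sum ≈ 2.3712 → 2.371 bits.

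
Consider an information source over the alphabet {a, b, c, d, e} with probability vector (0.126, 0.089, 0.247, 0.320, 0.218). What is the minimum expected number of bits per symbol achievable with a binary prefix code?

Repeatedly combine the two least-probable nodes; the expected code length is the sum of the merged weights.
merge 89/1000 + 63/500 → 43/200
merge 43/200 + 109/500 → 433/1000
merge 247/1000 + 8/25 → 567/1000
merge 433/1000 + 567/1000 → 1
L = 43/200 + 433/1000 + 567/1000 + 1 = 443/200 = 2.215 bits/symbol.

2.215 bits/symbol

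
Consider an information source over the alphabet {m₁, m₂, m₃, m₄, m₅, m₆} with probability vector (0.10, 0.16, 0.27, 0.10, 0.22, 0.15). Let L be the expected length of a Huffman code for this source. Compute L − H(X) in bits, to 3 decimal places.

0.021 bits

Entropy H = −Σ p log₂ p ≈ 2.4885 bits.
Huffman merges: 1/10+1/10→1/5; 3/20+4/25→31/100; 1/5+11/50→21/50; 27/100+31/100→29/50; 21/50+29/50→1. L = 251/100 ≈ 2.5100.
L − H = 2.5100 − 2.4885 = 0.021 bits.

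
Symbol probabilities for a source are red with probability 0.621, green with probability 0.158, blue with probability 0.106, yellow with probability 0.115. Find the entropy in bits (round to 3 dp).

1.549 bits

H = −Σ pᵢ log₂ pᵢ.
−0.621·log₂(0.621) = 0.4268
−0.158·log₂(0.158) = 0.4206
−0.106·log₂(0.106) = 0.3432
−0.115·log₂(0.115) = 0.3588
Sum ≈ 1.5495 → 1.549 bits.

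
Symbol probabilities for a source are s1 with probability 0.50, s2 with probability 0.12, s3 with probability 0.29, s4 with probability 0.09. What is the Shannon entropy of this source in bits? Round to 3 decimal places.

H = −Σ pᵢ log₂ pᵢ.
−0.50·log₂(0.50) = 0.5000
−0.12·log₂(0.12) = 0.3671
−0.29·log₂(0.29) = 0.5179
−0.09·log₂(0.09) = 0.3127
Sum ≈ 1.6976 → 1.698 bits.

1.698 bits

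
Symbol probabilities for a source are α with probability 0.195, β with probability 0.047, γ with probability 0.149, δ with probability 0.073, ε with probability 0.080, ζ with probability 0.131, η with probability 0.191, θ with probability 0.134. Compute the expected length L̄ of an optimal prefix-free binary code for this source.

Repeatedly combine the two least-probable nodes; the expected code length is the sum of the merged weights.
merge 47/1000 + 73/1000 → 3/25
merge 2/25 + 3/25 → 1/5
merge 131/1000 + 67/500 → 53/200
merge 149/1000 + 191/1000 → 17/50
merge 39/200 + 1/5 → 79/200
merge 53/200 + 17/50 → 121/200
merge 79/200 + 121/200 → 1
L = 3/25 + 1/5 + 53/200 + 17/50 + 79/200 + 121/200 + 1 = 117/40 = 2.925 bits/symbol.

2.925 bits/symbol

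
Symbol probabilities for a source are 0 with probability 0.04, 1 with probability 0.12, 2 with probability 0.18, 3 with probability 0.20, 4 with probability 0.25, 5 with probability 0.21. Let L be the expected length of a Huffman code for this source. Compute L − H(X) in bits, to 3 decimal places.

Entropy H = −Σ p log₂ p ≈ 2.4353 bits.
Huffman merges: 1/25+3/25→4/25; 4/25+9/50→17/50; 1/5+21/100→41/100; 1/4+17/50→59/100; 41/100+59/100→1. L = 5/2 ≈ 2.5000.
L − H = 2.5000 − 2.4353 = 0.065 bits.

0.065 bits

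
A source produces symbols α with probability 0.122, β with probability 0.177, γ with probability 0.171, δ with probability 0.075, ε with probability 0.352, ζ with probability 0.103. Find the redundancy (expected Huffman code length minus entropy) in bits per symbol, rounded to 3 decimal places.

Entropy H = −Σ p log₂ p ≈ 2.3964 bits.
Huffman merges: 3/40+103/1000→89/500; 61/500+171/1000→293/1000; 177/1000+89/500→71/200; 293/1000+44/125→129/200; 71/200+129/200→1. L = 2471/1000 ≈ 2.4710.
L − H = 2.4710 − 2.3964 = 0.075 bits.

0.075 bits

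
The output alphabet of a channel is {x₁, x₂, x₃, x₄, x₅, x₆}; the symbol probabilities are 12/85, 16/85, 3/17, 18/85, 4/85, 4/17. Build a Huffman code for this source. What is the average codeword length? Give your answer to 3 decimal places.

Repeatedly combine the two least-probable nodes; the expected code length is the sum of the merged weights.
merge 4/85 + 12/85 → 16/85
merge 3/17 + 16/85 → 31/85
merge 16/85 + 18/85 → 2/5
merge 4/17 + 31/85 → 3/5
merge 2/5 + 3/5 → 1
L = 16/85 + 31/85 + 2/5 + 3/5 + 1 = 217/85 ≈ 2.553 bits/symbol.

2.553 bits/symbol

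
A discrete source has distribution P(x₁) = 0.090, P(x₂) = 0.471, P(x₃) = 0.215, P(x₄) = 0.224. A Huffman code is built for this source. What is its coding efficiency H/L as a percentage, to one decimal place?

97.3%

Entropy H = −Σ p log₂ p ≈ 1.7845 bits.
Huffman merges: 9/100+43/200→61/200; 28/125+61/200→529/1000; 471/1000+529/1000→1. L = 917/500 ≈ 1.8340.
Efficiency = H/L = 1.7845/1.8340 = 97.3%.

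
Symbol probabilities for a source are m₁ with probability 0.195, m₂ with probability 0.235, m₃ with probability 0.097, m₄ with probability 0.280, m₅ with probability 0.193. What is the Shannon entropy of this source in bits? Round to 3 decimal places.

2.250 bits

H = −Σ pᵢ log₂ pᵢ.
−0.195·log₂(0.195) = 0.4599
−0.235·log₂(0.235) = 0.4910
−0.097·log₂(0.097) = 0.3265
−0.280·log₂(0.280) = 0.5142
−0.193·log₂(0.193) = 0.4581
Sum ≈ 2.2496 → 2.250 bits.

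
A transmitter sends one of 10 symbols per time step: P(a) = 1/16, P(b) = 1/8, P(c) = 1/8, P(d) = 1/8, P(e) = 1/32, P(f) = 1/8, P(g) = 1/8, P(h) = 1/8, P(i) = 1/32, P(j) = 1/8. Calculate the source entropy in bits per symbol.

Each probability is a power of 1/2, so log₂(1/p) is an integer.
H = Σ p·log₂(1/p) = 1/16·4 + 1/8·3 + 1/8·3 + 1/8·3 + 1/32·5 + 1/8·3 + 1/8·3 + 1/8·3 + 1/32·5 + 1/8·3 = 3.1875 bits.

3.1875 bits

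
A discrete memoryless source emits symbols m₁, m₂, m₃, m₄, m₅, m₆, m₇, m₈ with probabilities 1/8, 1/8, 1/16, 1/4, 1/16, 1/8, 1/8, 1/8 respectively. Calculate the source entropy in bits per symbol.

Each probability is a power of 1/2, so log₂(1/p) is an integer.
H = Σ p·log₂(1/p) = 1/8·3 + 1/8·3 + 1/16·4 + 1/4·2 + 1/16·4 + 1/8·3 + 1/8·3 + 1/8·3 = 2.875 bits.

2.875 bits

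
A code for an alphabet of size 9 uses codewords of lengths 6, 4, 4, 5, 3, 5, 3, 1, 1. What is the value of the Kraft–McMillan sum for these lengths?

1.453125

With common denominator 2^6 = 64: Σ 2^(−ℓᵢ) = 1/64 + 4/64 + 4/64 + 2/64 + 8/64 + 2/64 + 8/64 + 32/64 + 32/64 = 93/64 = 1.453125.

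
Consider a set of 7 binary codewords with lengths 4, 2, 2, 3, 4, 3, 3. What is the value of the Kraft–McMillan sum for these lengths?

1

With common denominator 2^4 = 16: Σ 2^(−ℓᵢ) = 1/16 + 4/16 + 4/16 + 2/16 + 1/16 + 2/16 + 2/16 = 16/16 = 1.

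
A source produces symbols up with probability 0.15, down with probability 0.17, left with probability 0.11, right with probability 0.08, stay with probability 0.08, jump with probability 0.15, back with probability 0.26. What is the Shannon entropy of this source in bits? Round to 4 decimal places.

2.6943 bits

H = −Σ pᵢ log₂ pᵢ.
−0.15·log₂(0.15) = 0.4105
−0.17·log₂(0.17) = 0.4346
−0.11·log₂(0.11) = 0.3503
−0.08·log₂(0.08) = 0.2915
−0.08·log₂(0.08) = 0.2915
−0.15·log₂(0.15) = 0.4105
−0.26·log₂(0.26) = 0.5053
Sum ≈ 2.6943 → 2.6943 bits.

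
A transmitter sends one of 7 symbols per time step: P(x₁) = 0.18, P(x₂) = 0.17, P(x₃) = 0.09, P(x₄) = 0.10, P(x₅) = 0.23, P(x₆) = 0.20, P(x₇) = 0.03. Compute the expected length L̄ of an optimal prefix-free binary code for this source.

2.69 bits/symbol

Repeatedly combine the two least-probable nodes; the expected code length is the sum of the merged weights.
merge 3/100 + 9/100 → 3/25
merge 1/10 + 3/25 → 11/50
merge 17/100 + 9/50 → 7/20
merge 1/5 + 11/50 → 21/50
merge 23/100 + 7/20 → 29/50
merge 21/50 + 29/50 → 1
L = 3/25 + 11/50 + 7/20 + 21/50 + 29/50 + 1 = 269/100 = 2.69 bits/symbol.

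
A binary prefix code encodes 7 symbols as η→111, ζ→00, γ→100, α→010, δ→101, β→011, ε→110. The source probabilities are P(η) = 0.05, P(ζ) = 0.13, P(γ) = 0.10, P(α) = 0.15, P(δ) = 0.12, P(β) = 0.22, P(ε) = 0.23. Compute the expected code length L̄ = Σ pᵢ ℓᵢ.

L̄ = Σ pᵢ·ℓᵢ = 0.05·3 + 0.13·2 + 0.10·3 + 0.15·3 + 0.12·3 + 0.22·3 + 0.23·3 = 2.87 bits/symbol.

2.87 bits/symbol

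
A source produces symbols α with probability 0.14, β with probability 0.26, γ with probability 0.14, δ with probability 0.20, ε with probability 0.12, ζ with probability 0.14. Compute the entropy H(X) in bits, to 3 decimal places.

2.528 bits

H = −Σ pᵢ log₂ pᵢ.
−0.14·log₂(0.14) = 0.3971
−0.26·log₂(0.26) = 0.5053
−0.14·log₂(0.14) = 0.3971
−0.20·log₂(0.20) = 0.4644
−0.12·log₂(0.12) = 0.3671
−0.14·log₂(0.14) = 0.3971
Sum ≈ 2.5281 → 2.528 bits.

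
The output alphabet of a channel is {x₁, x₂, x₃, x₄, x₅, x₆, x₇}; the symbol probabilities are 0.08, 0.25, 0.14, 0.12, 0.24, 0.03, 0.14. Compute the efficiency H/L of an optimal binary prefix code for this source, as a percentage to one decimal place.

99.2%

Entropy H = −Σ p log₂ p ≈ 2.5987 bits.
Huffman merges: 3/100+2/25→11/100; 11/100+3/25→23/100; 7/50+7/50→7/25; 23/100+6/25→47/100; 1/4+7/25→53/100; 47/100+53/100→1. L = 131/50 ≈ 2.6200.
Efficiency = H/L = 2.5987/2.6200 = 99.2%.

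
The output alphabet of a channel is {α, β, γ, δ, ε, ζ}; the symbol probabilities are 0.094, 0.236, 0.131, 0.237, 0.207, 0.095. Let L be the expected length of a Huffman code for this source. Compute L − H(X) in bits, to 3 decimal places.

Entropy H = −Σ p log₂ p ≈ 2.4817 bits.
Huffman merges: 47/500+19/200→189/1000; 131/1000+189/1000→8/25; 207/1000+59/250→443/1000; 237/1000+8/25→557/1000; 443/1000+557/1000→1. L = 2509/1000 ≈ 2.5090.
L − H = 2.5090 − 2.4817 = 0.027 bits.

0.027 bits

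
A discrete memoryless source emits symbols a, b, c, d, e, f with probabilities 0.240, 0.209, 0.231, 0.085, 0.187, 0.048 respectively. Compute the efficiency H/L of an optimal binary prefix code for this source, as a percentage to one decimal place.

98.6%

Entropy H = −Σ p log₂ p ≈ 2.4194 bits.
Huffman merges: 6/125+17/200→133/1000; 133/1000+187/1000→8/25; 209/1000+231/1000→11/25; 6/25+8/25→14/25; 11/25+14/25→1. L = 2453/1000 ≈ 2.4530.
Efficiency = H/L = 2.4194/2.4530 = 98.6%.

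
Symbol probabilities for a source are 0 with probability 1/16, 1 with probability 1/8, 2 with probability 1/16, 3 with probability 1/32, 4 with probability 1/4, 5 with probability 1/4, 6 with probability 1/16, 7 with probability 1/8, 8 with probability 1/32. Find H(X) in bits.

2.8125 bits

Each probability is a power of 1/2, so log₂(1/p) is an integer.
H = Σ p·log₂(1/p) = 1/16·4 + 1/8·3 + 1/16·4 + 1/32·5 + 1/4·2 + 1/4·2 + 1/16·4 + 1/8·3 + 1/32·5 = 2.8125 bits.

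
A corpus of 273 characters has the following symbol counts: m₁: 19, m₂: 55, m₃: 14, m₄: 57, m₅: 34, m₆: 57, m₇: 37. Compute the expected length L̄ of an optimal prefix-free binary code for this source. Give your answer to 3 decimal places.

Probabilities are the counts divided by 273.
Repeatedly combine the two least-probable nodes; the expected code length is the sum of the merged weights.
merge 2/39 + 19/273 → 11/91
merge 11/91 + 34/273 → 67/273
merge 37/273 + 55/273 → 92/273
merge 19/91 + 19/91 → 38/91
merge 67/273 + 92/273 → 53/91
merge 38/91 + 53/91 → 1
L = 11/91 + 67/273 + 92/273 + 38/91 + 53/91 + 1 = 246/91 ≈ 2.703 bits/symbol.

2.703 bits/symbol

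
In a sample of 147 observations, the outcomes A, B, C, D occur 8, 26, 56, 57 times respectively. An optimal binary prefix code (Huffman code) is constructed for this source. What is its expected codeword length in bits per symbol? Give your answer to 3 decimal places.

1.844 bits/symbol

Probabilities are the counts divided by 147.
Repeatedly combine the two least-probable nodes; the expected code length is the sum of the merged weights.
merge 8/147 + 26/147 → 34/147
merge 34/147 + 8/21 → 30/49
merge 19/49 + 30/49 → 1
L = 34/147 + 30/49 + 1 = 271/147 ≈ 1.844 bits/symbol.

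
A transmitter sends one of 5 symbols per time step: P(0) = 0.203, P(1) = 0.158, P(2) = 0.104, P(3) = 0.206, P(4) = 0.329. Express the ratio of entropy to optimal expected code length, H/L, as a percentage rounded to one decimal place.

Entropy H = −Σ p log₂ p ≈ 2.2244 bits.
Huffman merges: 13/125+79/500→131/500; 203/1000+103/500→409/1000; 131/500+329/1000→591/1000; 409/1000+591/1000→1. L = 1131/500 ≈ 2.2620.
Efficiency = H/L = 2.2244/2.2620 = 98.3%.

98.3%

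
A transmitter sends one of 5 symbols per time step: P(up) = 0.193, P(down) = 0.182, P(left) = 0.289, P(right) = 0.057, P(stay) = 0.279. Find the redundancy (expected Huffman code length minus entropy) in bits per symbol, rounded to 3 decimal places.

Entropy H = −Σ p log₂ p ≈ 2.1724 bits.
Huffman merges: 57/1000+91/500→239/1000; 193/1000+239/1000→54/125; 279/1000+289/1000→71/125; 54/125+71/125→1. L = 2239/1000 ≈ 2.2390.
L − H = 2.2390 − 2.1724 = 0.067 bits.

0.067 bits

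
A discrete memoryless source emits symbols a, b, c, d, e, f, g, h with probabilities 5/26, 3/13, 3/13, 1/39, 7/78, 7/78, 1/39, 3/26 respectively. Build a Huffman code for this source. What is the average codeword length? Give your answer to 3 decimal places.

Repeatedly combine the two least-probable nodes; the expected code length is the sum of the merged weights.
merge 1/39 + 1/39 → 2/39
merge 2/39 + 7/78 → 11/78
merge 7/78 + 3/26 → 8/39
merge 11/78 + 5/26 → 1/3
merge 8/39 + 3/13 → 17/39
merge 3/13 + 1/3 → 22/39
merge 17/39 + 22/39 → 1
L = 2/39 + 11/78 + 8/39 + 1/3 + 17/39 + 22/39 + 1 = 71/26 ≈ 2.731 bits/symbol.

2.731 bits/symbol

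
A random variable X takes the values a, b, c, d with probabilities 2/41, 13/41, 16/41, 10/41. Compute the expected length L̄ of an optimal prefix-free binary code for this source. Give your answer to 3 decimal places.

Repeatedly combine the two least-probable nodes; the expected code length is the sum of the merged weights.
merge 2/41 + 10/41 → 12/41
merge 12/41 + 13/41 → 25/41
merge 16/41 + 25/41 → 1
L = 12/41 + 25/41 + 1 = 78/41 ≈ 1.902 bits/symbol.

1.902 bits/symbol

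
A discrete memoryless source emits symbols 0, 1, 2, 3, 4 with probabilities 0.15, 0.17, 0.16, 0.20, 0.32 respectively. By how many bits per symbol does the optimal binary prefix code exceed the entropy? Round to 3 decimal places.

Entropy H = −Σ p log₂ p ≈ 2.2586 bits.
Huffman merges: 3/20+4/25→31/100; 17/100+1/5→37/100; 31/100+8/25→63/100; 37/100+63/100→1. L = 231/100 ≈ 2.3100.
L − H = 2.3100 − 2.2586 = 0.051 bits.

0.051 bits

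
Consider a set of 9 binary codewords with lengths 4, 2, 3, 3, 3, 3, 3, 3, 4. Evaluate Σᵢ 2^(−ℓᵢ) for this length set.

1.125

With common denominator 2^4 = 16: Σ 2^(−ℓᵢ) = 1/16 + 4/16 + 2/16 + 2/16 + 2/16 + 2/16 + 2/16 + 2/16 + 1/16 = 18/16 = 1.125.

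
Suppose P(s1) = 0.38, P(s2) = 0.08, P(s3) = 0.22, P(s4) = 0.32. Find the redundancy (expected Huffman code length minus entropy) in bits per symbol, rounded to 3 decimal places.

0.091 bits

Entropy H = −Σ p log₂ p ≈ 1.8286 bits.
Huffman merges: 2/25+11/50→3/10; 3/10+8/25→31/50; 19/50+31/50→1. L = 48/25 ≈ 1.9200.
L − H = 1.9200 − 1.8286 = 0.091 bits.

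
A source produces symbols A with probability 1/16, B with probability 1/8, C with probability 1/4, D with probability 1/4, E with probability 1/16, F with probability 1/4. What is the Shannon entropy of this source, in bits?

2.375 bits

Each probability is a power of 1/2, so log₂(1/p) is an integer.
H = Σ p·log₂(1/p) = 1/16·4 + 1/8·3 + 1/4·2 + 1/4·2 + 1/16·4 + 1/4·2 = 2.375 bits.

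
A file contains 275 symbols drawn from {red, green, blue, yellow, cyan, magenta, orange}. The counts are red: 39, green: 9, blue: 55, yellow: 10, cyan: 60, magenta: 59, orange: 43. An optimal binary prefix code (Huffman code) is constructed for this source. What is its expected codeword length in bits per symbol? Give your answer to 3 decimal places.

Probabilities are the counts divided by 275.
Repeatedly combine the two least-probable nodes; the expected code length is the sum of the merged weights.
merge 9/275 + 2/55 → 19/275
merge 19/275 + 39/275 → 58/275
merge 43/275 + 1/5 → 98/275
merge 58/275 + 59/275 → 117/275
merge 12/55 + 98/275 → 158/275
merge 117/275 + 158/275 → 1
L = 19/275 + 58/275 + 98/275 + 117/275 + 158/275 + 1 = 29/11 ≈ 2.636 bits/symbol.

2.636 bits/symbol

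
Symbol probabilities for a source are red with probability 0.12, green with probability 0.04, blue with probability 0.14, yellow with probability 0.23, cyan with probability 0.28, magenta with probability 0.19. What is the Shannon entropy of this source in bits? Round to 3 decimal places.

2.407 bits

H = −Σ pᵢ log₂ pᵢ.
−0.12·log₂(0.12) = 0.3671
−0.04·log₂(0.04) = 0.1858
−0.14·log₂(0.14) = 0.3971
−0.23·log₂(0.23) = 0.4877
−0.28·log₂(0.28) = 0.5142
−0.19·log₂(0.19) = 0.4552
Sum ≈ 2.4070 → 2.407 bits.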